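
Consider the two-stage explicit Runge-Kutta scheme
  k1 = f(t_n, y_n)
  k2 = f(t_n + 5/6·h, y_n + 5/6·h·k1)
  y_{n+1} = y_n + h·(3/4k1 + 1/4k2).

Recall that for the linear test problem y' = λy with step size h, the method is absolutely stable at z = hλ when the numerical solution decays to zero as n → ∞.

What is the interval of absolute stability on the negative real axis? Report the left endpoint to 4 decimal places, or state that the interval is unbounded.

z∈(-4.8000,0).

Test eqn y'=λy, z=hλ:
  k1=λy_n ⇒ h·k1=z·y_n;  k2=λ(1+5/6z)y_n ⇒ h·k2=z(1+5/6z)y_n
  y_{n+1}/y_n = 1 + 3/4z + 1/4z(1+5/6z) = 1 + z + 5/24z²
  R(z) = 1 + z + 5/24z².

Boundary: |R(x)|=1, x<0.
x=-1.63: |R|=0.0765
R=1: x+5/24x²=0 ⇒ x=−24/5=-4.8000; min R=1−1/(4·5/24)=-0.2000>−1
Confirm numerically:
  x=-4.710: |R|=0.91169 <1
  x=-2.360: |R|=0.19967 <1
  x=-2.227: |R|=0.19376 <1
  x=-2.043: |R|=0.17345 <1
  x=-4.939: |R|=1.14303 >1
  x=-4.930: |R|=1.13352 >1
  x=-4.878: |R|=1.07927 >1
So |R|<1 on (-4.8000, 0).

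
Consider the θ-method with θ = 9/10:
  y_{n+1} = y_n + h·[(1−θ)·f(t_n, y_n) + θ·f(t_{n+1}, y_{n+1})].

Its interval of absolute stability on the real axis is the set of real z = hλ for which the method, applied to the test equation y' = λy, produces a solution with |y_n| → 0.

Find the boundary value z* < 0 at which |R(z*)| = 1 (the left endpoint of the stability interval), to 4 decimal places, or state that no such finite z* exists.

On y'=λy, z=hλ:
  y_{n+1} = y_n + z·[1/10·y_n + 9/10·y_{n+1}] ⇒ (1 − 9/10z)y_{n+1} = (1 + 1/10z)y_n
  so R(z) = (1 + 1/10z)/(1 − 9/10z).

Find x<0 with |R(x)|<1.
x=-1.35: |R|=0.3905
x=-2: |R|=0.2857
x=-10: |R|=0.0000
x=-100: |R|=0.0989
θ=9/10≥1/2 ⇒ |1+1/10x|<|1−9/10x| ∀x<0 ⇒ stable on all of ℝ⁻.

interval (−∞, 0).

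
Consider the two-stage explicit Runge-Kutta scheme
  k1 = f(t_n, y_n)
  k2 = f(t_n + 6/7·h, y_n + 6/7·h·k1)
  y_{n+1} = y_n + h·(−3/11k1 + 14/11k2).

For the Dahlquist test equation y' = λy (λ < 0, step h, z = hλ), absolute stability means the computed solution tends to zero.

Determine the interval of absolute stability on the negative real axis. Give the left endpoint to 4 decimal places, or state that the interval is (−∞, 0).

z∈(-0.9167,0).

On y'=λy, z=hλ:
  k1=λy_n ⇒ h·k1=z·y_n;  k2=λ(1+6/7z)y_n ⇒ h·k2=z(1+6/7z)y_n
  y_{n+1}/y_n = 1 − 3/11z + 14/11z(1+6/7z) = 1 + z + 12/11z²
  R(z) = 1 + z + 12/11z².

Solve |R(x)|<1 on ℝ⁻.
x=-0.61: |R|=0.7959
R=1: x+12/11x²=0 ⇒ x=−11/12=-0.9167; min R=1−1/(4·12/11)=0.7708>−1
Confirm numerically:
  x=-0.855: |R|=0.94248 <1
  x=-0.539: |R|=0.77793 <1
  x=-0.513: |R|=0.77409 <1
  x=-1.457: |R|=1.85884 >1
  x=-0.947: |R|=1.03134 >1
Interval (-0.9167, 0).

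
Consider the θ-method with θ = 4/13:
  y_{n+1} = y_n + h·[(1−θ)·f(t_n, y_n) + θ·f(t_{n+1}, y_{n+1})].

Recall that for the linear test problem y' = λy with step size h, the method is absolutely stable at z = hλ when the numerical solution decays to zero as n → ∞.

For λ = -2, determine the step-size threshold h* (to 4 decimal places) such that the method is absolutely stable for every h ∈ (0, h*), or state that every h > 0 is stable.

With y'=λy (z=hλ):
  y_{n+1} = y_n + z·[9/13·y_n + 4/13·y_{n+1}] ⇒ (1 − 4/13z)y_{n+1} = (1 + 9/13z)y_n
  Hence R(z) = (1 + 9/13z)/(1 − 4/13z).

Solve |R(x)|<1 on ℝ⁻.
x=-0.65: |R|=0.4583
R=−1: 1+9/13x = −1+4/13x ⇒ -5/13x=2 ⇒ x=2/(-5/13)=-5.2000
Confirm numerically:
  x=-5.057: |R|=0.97848 <1
  x=-3.542: |R|=0.69486 <1
  x=-2.210: |R|=0.31548 <1
  x=-2.141: |R|=0.29072 <1
  x=-5.598: |R|=1.05623 >1
  x=-5.365: |R|=1.02394 >1
  x=-5.298: |R|=1.01433 >1
Interval (-5.2000, 0).

(-5.2000,0); λ=-2 ⇒ h* = (26/5)/2 = 2.6000.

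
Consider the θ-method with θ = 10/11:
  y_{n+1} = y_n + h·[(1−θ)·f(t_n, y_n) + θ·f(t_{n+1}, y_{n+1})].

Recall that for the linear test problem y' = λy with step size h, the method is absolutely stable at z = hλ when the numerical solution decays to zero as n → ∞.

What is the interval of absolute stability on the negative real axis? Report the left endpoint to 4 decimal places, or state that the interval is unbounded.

(−∞, 0) — no finite endpoint.

On y'=λy, z=hλ:
  y_{n+1} = y_n + z·[1/11·y_n + 10/11·y_{n+1}] ⇒ (1 − 10/11z)y_{n+1} = (1 + 1/11z)y_n
  R(z) = (1 + 1/11z)/(1 − 10/11z).

Solve |R(x)|<1 on ℝ⁻.
x=-0.7: |R|=0.5722
x=-2: |R|=0.2903
x=-10: |R|=0.0090
x=-100: |R|=0.0880
θ=10/11≥1/2 ⇒ |1+1/11x|<|1−10/11x| ∀x<0 ⇒ interval (−∞,0).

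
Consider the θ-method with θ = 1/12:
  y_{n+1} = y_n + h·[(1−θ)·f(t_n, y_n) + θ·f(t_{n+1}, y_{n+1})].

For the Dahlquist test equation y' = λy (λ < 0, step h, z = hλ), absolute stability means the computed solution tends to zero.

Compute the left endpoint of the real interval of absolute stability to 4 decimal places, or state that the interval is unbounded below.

left endpoint -2.4000.

With y'=λy (z=hλ):
  y_{n+1} = y_n + z·[11/12·y_n + 1/12·y_{n+1}] ⇒ (1 − 1/12z)y_{n+1} = (1 + 11/12z)y_n
  R(z) = (1 + 11/12z)/(1 − 1/12z).

Boundary: |R(x)|=1, x<0.
x=-1.17: |R|=0.0661
R=−1: 1+11/12x = −1+1/12x ⇒ -5/6x=2 ⇒ x=2/(-5/6)=-2.4000
Confirm numerically:
  x=-2.205: |R|=0.86272 <1
  x=-2.171: |R|=0.83840 <1
  x=-1.875: |R|=0.62162 <1
  x=-2.855: |R|=1.30629 >1
  x=-2.565: |R|=1.11329 >1
  x=-2.448: |R|=1.03322 >1
Interval (-2.4000, 0).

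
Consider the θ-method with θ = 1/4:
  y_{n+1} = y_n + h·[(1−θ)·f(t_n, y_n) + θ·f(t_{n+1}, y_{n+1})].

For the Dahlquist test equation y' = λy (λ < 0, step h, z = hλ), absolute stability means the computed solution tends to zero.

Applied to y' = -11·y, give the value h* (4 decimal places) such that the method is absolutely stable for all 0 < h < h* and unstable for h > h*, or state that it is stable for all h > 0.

On y'=λy, z=hλ:
  y_{n+1} = y_n + z·[3/4·y_n + 1/4·y_{n+1}] ⇒ (1 − 1/4z)y_{n+1} = (1 + 3/4z)y_n
  Hence R(z) = (1 + 3/4z)/(1 − 1/4z).

Solve |R(x)|<1 on ℝ⁻.
x=-0.58: |R|=0.4934
R=−1: 1+3/4x = −1+1/4x ⇒ -1/2x=2 ⇒ x=2/(-1/2)=-4.0000
Confirm numerically:
  x=-2.953: |R|=0.69884 <1
  x=-2.314: |R|=0.46595 <1
  x=-2.122: |R|=0.38648 <1
  x=-4.542: |R|=1.12690 >1
  x=-4.247: |R|=1.05990 >1
  x=-4.098: |R|=1.02420 >1
Interval (-4.0000, 0).

(-4.0000,0); λ=-11 ⇒ h* = (4)/11 = 0.3636.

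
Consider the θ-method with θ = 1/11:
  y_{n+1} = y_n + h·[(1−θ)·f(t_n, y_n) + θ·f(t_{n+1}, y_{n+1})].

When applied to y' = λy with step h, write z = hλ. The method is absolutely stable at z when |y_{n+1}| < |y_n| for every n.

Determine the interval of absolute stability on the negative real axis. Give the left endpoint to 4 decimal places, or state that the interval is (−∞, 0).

z∈(-2.4444,0).

Test eqn y'=λy, z=hλ:
  y_{n+1} = y_n + z·[10/11·y_n + 1/11·y_{n+1}] ⇒ (1 − 1/11z)y_{n+1} = (1 + 10/11z)y_n
  so R(z) = (1 + 10/11z)/(1 − 1/11z).

Solve |R(x)|<1 on ℝ⁻.
x=-1.58: |R|=0.3816
R=−1: 1+10/11x = −1+1/11x ⇒ -9/11x=2 ⇒ x=2/(-9/11)=-2.4444
Confirm numerically:
  x=-2.317: |R|=0.91387 <1
  x=-1.803: |R|=0.54909 <1
  x=-1.623: |R|=0.41432 <1
  x=-1.505: |R|=0.32387 <1
  x=-2.631: |R|=1.12318 >1
  x=-2.579: |R|=1.08918 >1
Stable set (-2.4444, 0).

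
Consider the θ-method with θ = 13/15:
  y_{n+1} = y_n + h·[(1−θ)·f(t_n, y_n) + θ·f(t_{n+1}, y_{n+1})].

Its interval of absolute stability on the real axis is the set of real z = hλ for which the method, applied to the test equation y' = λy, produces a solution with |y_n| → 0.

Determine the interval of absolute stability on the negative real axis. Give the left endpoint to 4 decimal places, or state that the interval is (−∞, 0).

On y'=λy, z=hλ:
  y_{n+1} = y_n + z·[2/15·y_n + 13/15·y_{n+1}] ⇒ (1 − 13/15z)y_{n+1} = (1 + 2/15z)y_n
  Hence R(z) = (1 + 2/15z)/(1 − 13/15z).

Solve |R(x)|<1 on ℝ⁻.
x=-1.28: |R|=0.3932
x=-2: |R|=0.2683
x=-10: |R|=0.0345
x=-100: |R|=0.1407
θ=13/15≥1/2 ⇒ |1+2/15x|<|1−13/15x| ∀x<0 ⇒ stable on all of ℝ⁻.

(−∞, 0) — no finite endpoint.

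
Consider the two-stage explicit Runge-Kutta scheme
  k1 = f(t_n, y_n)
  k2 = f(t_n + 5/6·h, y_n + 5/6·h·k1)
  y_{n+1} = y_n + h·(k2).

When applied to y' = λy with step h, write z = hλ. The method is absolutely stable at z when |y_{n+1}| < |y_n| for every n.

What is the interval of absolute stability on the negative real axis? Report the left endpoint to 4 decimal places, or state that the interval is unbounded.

With y'=λy (z=hλ):
  k1=λy_n ⇒ h·k1=z·y_n;  k2=λ(1+5/6z)y_n ⇒ h·k2=z(1+5/6z)y_n
  y_{n+1}/y_n = 1 + z(1+5/6z) = 1 + z + 5/6z²
  Hence R(z) = 1 + z + 5/6z².

Find x<0 with |R(x)|<1.
x=-0.86: |R|=0.7563
R=1: x+5/6x²=0 ⇒ x=−6/5=-1.2000; min R=1−1/(4·5/6)=0.7000>−1
Confirm numerically:
  x=-1.121: |R|=0.92620 <1
  x=-1.104: |R|=0.91168 <1
  x=-1.090: |R|=0.90008 <1
  x=-0.999: |R|=0.83267 <1
  x=-1.660: |R|=1.63633 >1
  x=-1.652: |R|=1.62225 >1
  x=-1.299: |R|=1.10717 >1
Stable set (-1.2000, 0).

(-1.2000, 0).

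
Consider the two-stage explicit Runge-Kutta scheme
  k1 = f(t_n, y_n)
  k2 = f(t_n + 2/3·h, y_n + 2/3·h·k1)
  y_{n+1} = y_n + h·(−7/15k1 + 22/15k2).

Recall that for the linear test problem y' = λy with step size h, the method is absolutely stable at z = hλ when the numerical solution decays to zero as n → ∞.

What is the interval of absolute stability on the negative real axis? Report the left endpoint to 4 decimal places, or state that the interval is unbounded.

(-1.0227, 0).

With y'=λy (z=hλ):
  k1=λy_n ⇒ h·k1=z·y_n;  k2=λ(1+2/3z)y_n ⇒ h·k2=z(1+2/3z)y_n
  y_{n+1}/y_n = 1 − 7/15z + 22/15z(1+2/3z) = 1 + z + 44/45z²
  R(z) = 1 + z + 44/45z².

Need |R(x)|<1, x<0.
x=-0.7: |R|=0.7791
R=1: x+44/45x²=0 ⇒ x=−45/44=-1.0227; min R=1−1/(4·44/45)=0.7443>−1
Confirm numerically:
  x=-0.936: |R|=0.92063 <1
  x=-0.868: |R|=0.86868 <1
  x=-0.607: |R|=0.75326 <1
  x=-1.555: |R|=1.80929 >1
  x=-1.392: |R|=1.50260 >1
Interval (-1.0227, 0).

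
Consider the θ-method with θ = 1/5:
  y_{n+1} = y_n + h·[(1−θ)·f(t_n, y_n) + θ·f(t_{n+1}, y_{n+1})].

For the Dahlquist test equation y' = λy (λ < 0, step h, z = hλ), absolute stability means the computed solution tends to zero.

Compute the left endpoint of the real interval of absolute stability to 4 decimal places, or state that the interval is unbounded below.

Set f=λy, z=hλ:
  y_{n+1} = y_n + z·[4/5·y_n + 1/5·y_{n+1}] ⇒ (1 − 1/5z)y_{n+1} = (1 + 4/5z)y_n
  Hence R(z) = (1 + 4/5z)/(1 − 1/5z).

Boundary: |R(x)|=1, x<0.
x=-0.87: |R|=0.2589
R=−1: 1+4/5x = −1+1/5x ⇒ -3/5x=2 ⇒ x=2/(-3/5)=-3.3333
Confirm numerically:
  x=-3.028: |R|=0.88590 <1
  x=-2.905: |R|=0.83744 <1
  x=-2.626: |R|=0.72174 <1
  x=-1.868: |R|=0.35993 <1
  x=-3.750: |R|=1.14286 >1
  x=-3.667: |R|=1.11550 >1
Stable set (-3.3333, 0).

z* = -3.3333.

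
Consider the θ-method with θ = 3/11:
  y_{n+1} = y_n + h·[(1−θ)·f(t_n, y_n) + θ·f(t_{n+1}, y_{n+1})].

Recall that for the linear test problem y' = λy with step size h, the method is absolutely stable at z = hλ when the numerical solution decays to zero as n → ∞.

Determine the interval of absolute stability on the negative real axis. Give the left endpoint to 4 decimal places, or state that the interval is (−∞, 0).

Test eqn y'=λy, z=hλ:
  y_{n+1} = y_n + z·[8/11·y_n + 3/11·y_{n+1}] ⇒ (1 − 3/11z)y_{n+1} = (1 + 8/11z)y_n
  ⇒ R(z) = (1 + 8/11z)/(1 − 3/11z).

Find x<0 with |R(x)|<1.
x=-0.72: |R|=0.3982
R=−1: 1+8/11x = −1+3/11x ⇒ -5/11x=2 ⇒ x=2/(-5/11)=-4.4000
Confirm numerically:
  x=-2.906: |R|=0.62116 <1
  x=-2.137: |R|=0.35012 <1
  x=-1.783: |R|=0.19965 <1
  x=-4.755: |R|=1.07026 >1
  x=-4.726: |R|=1.06474 >1
  x=-4.619: |R|=1.04405 >1
So |R|<1 on (-4.4000, 0).

z∈(-4.4000,0).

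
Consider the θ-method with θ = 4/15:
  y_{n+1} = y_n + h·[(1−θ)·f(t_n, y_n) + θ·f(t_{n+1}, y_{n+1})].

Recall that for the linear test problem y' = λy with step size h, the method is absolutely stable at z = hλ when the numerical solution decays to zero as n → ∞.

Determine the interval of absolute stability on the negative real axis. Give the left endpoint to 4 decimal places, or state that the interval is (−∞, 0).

Test eqn y'=λy, z=hλ:
  y_{n+1} = y_n + z·[11/15·y_n + 4/15·y_{n+1}] ⇒ (1 − 4/15z)y_{n+1} = (1 + 11/15z)y_n
  R(z) = (1 + 11/15z)/(1 − 4/15z).

Need |R(x)|<1, x<0.
x=-0.71: |R|=0.4030
R=−1: 1+11/15x = −1+4/15x ⇒ -7/15x=2 ⇒ x=2/(-7/15)=-4.2857
Confirm numerically:
  x=-3.719: |R|=0.86722 <1
  x=-3.697: |R|=0.86166 <1
  x=-2.983: |R|=0.66141 <1
  x=-2.323: |R|=0.43442 <1
  x=-4.731: |R|=1.09188 >1
  x=-4.721: |R|=1.08992 >1
  x=-4.539: |R|=1.05347 >1
Stable set (-4.2857, 0).

z∈(-4.2857,0).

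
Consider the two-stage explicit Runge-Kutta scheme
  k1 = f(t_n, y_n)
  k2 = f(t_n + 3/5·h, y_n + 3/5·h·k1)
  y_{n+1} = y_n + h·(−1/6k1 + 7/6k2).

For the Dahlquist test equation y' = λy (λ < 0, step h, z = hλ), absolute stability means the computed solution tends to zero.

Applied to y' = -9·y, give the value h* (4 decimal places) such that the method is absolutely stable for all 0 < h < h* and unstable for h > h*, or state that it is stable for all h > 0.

With y'=λy (z=hλ):
  k1=λy_n ⇒ h·k1=z·y_n;  k2=λ(1+3/5z)y_n ⇒ h·k2=z(1+3/5z)y_n
  y_{n+1}/y_n = 1 − 1/6z + 7/6z(1+3/5z) = 1 + z + 7/10z²
  ⇒ R(z) = 1 + z + 7/10z².

Find x<0 with |R(x)|<1.
x=-1.43: |R|=1.0014
R=1: x+7/10x²=0 ⇒ x=−10/7=-1.4286; min R=1−1/(4·7/10)=0.6429>−1
Confirm numerically:
  x=-1.190: |R|=0.80127 <1
  x=-0.665: |R|=0.64456 <1
  x=-0.599: |R|=0.65216 <1
  x=-1.965: |R|=1.73786 >1
  x=-1.935: |R|=1.68596 >1
  x=-1.777: |R|=1.43341 >1
Interval (-1.4286, 0).

(-1.4286,0); λ=-9 ⇒ h* = (10/7)/9 = 0.1587.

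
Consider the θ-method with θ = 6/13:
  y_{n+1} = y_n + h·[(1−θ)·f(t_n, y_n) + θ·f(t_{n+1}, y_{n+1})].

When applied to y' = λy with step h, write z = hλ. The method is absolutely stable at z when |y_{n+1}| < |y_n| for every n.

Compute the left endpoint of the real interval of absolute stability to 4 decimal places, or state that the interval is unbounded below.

Set f=λy, z=hλ:
  y_{n+1} = y_n + z·[7/13·y_n + 6/13·y_{n+1}] ⇒ (1 − 6/13z)y_{n+1} = (1 + 7/13z)y_n
  Hence R(z) = (1 + 7/13z)/(1 − 6/13z).

Boundary: |R(x)|=1, x<0.
x=-1.45: |R|=0.1313
R=−1: 1+7/13x = −1+6/13x ⇒ -1/13x=2 ⇒ x=2/(-1/13)=-26.0000
Confirm numerically:
  x=-25.040: |R|=0.99412 <1
  x=-15.965: |R|=0.90776 <1
  x=-14.534: |R|=0.88557 <1
  x=-26.494: |R|=1.00287 >1
  x=-26.077: |R|=1.00045 >1
Stable set (-26.0000, 0).

left endpoint -26.0000.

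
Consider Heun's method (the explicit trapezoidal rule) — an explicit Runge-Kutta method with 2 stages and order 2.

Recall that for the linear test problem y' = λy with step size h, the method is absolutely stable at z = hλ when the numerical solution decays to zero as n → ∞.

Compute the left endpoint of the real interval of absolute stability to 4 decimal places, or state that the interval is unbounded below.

Set f=λy, z=hλ:
  order 2, 2-stage ⇒ R(z)=1+z+z^2/2
  (e.g. R(-1.18)=0.51620, |R|=0.51620)

Find x<0 with |R(x)|<1.
x=-1.18: |R|=0.5162
|R(-1.08)|=0.5032 |R(-0.95)|=0.5012 |R(-0.55)|=0.6013
Bisect:
  x_lo=-2.5478 |R|=1.6978  x_hi=-0.3015 |R|=0.7439
  mid=-1.42464 |R|=0.59016 →hi
  mid=-1.98620 |R|=0.98630 →hi
  mid=-2.26698 |R|=1.30262 →lo
  mid=-2.12659 |R|=1.13460 →lo
  mid=-2.05639 |R|=1.05799 →lo
  mid=-2.02130 |R|=1.02152 →lo
  mid=-2.00375 |R|=1.00376 →lo
  ...
  [-2.00005,-1.99991] ⇒ x*=-2.0000
So |R|<1 on (-2.0000, 0).

z* = -2.0000.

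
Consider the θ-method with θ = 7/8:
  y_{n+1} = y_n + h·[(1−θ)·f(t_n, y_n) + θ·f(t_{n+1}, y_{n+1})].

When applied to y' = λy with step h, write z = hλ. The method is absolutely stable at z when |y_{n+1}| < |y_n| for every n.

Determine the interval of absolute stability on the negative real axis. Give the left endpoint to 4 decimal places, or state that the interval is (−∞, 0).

unbounded; (−∞, 0).

Test eqn y'=λy, z=hλ:
  y_{n+1} = y_n + z·[1/8·y_n + 7/8·y_{n+1}] ⇒ (1 − 7/8z)y_{n+1} = (1 + 1/8z)y_n
  so R(z) = (1 + 1/8z)/(1 − 7/8z).

Need |R(x)|<1, x<0.
x=-0.94: |R|=0.4842
x=-2: |R|=0.2727
x=-10: |R|=0.0256
x=-100: |R|=0.1299
θ=7/8≥1/2 ⇒ |1+1/8x|<|1−7/8x| ∀x<0 ⇒ stable on all of ℝ⁻.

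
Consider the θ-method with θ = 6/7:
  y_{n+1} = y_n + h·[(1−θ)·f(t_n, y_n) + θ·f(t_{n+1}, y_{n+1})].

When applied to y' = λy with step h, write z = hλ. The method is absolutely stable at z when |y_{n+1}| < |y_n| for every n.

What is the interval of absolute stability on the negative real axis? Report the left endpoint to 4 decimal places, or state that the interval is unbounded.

Test eqn y'=λy, z=hλ:
  y_{n+1} = y_n + z·[1/7·y_n + 6/7·y_{n+1}] ⇒ (1 − 6/7z)y_{n+1} = (1 + 1/7z)y_n
  so R(z) = (1 + 1/7z)/(1 − 6/7z).

Solve |R(x)|<1 on ℝ⁻.
x=-1.5: |R|=0.3437
x=-2: |R|=0.2632
x=-10: |R|=0.0448
x=-100: |R|=0.1532
θ=6/7≥1/2 ⇒ |1+1/7x|<|1−6/7x| ∀x<0 ⇒ unbounded interval.

unbounded; (−∞, 0).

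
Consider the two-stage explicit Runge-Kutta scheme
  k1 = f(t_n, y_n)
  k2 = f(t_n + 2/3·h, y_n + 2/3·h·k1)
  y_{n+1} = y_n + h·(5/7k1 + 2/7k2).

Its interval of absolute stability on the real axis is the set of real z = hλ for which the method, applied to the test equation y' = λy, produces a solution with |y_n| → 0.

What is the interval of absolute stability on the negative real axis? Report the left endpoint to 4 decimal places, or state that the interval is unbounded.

Set f=λy, z=hλ:
  k1=λy_n ⇒ h·k1=z·y_n;  k2=λ(1+2/3z)y_n ⇒ h·k2=z(1+2/3z)y_n
  y_{n+1}/y_n = 1 + 5/7z + 2/7z(1+2/3z) = 1 + z + 4/21z²
  Hence R(z) = 1 + z + 4/21z².

Boundary: |R(x)|=1, x<0.
x=-0.64: |R|=0.4380
R=1: x+4/21x²=0 ⇒ x=−21/4=-5.2500; min R=1−1/(4·4/21)=-0.3125>−1
Confirm numerically:
  x=-4.368: |R|=0.26618 <1
  x=-3.683: |R|=0.09929 <1
  x=-2.240: |R|=0.28427 <1
  x=-5.792: |R|=1.59796 >1
  x=-5.650: |R|=1.43048 >1
  x=-5.416: |R|=1.17125 >1
So |R|<1 on (-5.2500, 0).

z∈(-5.2500,0).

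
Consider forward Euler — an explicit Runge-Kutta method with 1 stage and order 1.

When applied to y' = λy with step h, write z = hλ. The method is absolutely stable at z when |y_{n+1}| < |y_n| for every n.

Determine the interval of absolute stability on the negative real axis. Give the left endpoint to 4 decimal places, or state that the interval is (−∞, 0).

Test eqn y'=λy, z=hλ:
  order 1, 1-stage ⇒ R(z)=1+z
  (e.g. R(-0.91)=0.09000, |R|=0.09000)

Need |R(x)|<1, x<0.
x=-0.91: |R|=0.0900
|R(-1.47)|=0.4700 |R(-0.99)|=0.0100 |R(-0.52)|=0.4800
Bisect:
  x_lo=-2.7243 |R|=1.7243  x_hi=-0.0583 |R|=0.9417
  mid=-1.39126 |R|=0.39126 →hi
  mid=-2.05776 |R|=1.05776 →lo
  mid=-1.72451 |R|=0.72451 →hi
  mid=-1.89113 |R|=0.89113 →hi
  mid=-1.97445 |R|=0.97445 →hi
  mid=-2.01610 |R|=1.01610 →lo
  mid=-1.99528 |R|=0.99528 →hi
  ...
  [-2.00016,-1.99999] ⇒ x*=-2.0000
So |R|<1 on (-2.0000, 0).

z∈(-2.0000,0).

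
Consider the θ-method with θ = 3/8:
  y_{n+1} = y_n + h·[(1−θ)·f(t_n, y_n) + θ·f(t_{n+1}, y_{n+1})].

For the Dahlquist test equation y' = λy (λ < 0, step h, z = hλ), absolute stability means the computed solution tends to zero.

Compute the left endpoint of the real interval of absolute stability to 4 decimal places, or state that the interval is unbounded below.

left endpoint -8.0000.

Set f=λy, z=hλ:
  y_{n+1} = y_n + z·[5/8·y_n + 3/8·y_{n+1}] ⇒ (1 − 3/8z)y_{n+1} = (1 + 5/8z)y_n
  R(z) = (1 + 5/8z)/(1 − 3/8z).

Find x<0 with |R(x)|<1.
x=-0.93: |R|=0.3105
R=−1: 1+5/8x = −1+3/8x ⇒ -1/4x=2 ⇒ x=2/(-1/4)=-8.0000
Confirm numerically:
  x=-7.061: |R|=0.93565 <1
  x=-6.240: |R|=0.86826 <1
  x=-5.898: |R|=0.83638 <1
  x=-3.510: |R|=0.51538 <1
  x=-8.379: |R|=1.02287 >1
  x=-8.278: |R|=1.01693 >1
Interval (-8.0000, 0).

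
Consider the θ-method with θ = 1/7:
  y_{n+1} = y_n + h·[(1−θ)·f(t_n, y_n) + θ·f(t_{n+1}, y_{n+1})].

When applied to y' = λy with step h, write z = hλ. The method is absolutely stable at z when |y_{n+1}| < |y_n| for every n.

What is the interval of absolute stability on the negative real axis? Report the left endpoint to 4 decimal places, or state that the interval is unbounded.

With y'=λy (z=hλ):
  y_{n+1} = y_n + z·[6/7·y_n + 1/7·y_{n+1}] ⇒ (1 − 1/7z)y_{n+1} = (1 + 6/7z)y_n
  so R(z) = (1 + 6/7z)/(1 − 1/7z).

Boundary: |R(x)|=1, x<0.
x=-1.29: |R|=0.0893
R=−1: 1+6/7x = −1+1/7x ⇒ -5/7x=2 ⇒ x=2/(-5/7)=-2.8000
Confirm numerically:
  x=-2.506: |R|=0.84536 <1
  x=-2.486: |R|=0.83449 <1
  x=-1.682: |R|=0.35614 <1
  x=-1.234: |R|=0.04906 <1
  x=-3.295: |R|=1.24041 >1
  x=-3.258: |R|=1.22324 >1
  x=-3.175: |R|=1.18428 >1
Interval (-2.8000, 0).

z∈(-2.8000,0).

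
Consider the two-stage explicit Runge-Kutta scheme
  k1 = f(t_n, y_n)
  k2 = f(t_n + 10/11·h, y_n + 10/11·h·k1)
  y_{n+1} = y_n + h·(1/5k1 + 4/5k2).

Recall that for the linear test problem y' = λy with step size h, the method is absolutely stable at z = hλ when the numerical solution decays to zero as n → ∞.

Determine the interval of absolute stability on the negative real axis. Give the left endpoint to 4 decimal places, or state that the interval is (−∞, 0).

Test eqn y'=λy, z=hλ:
  k1=λy_n ⇒ h·k1=z·y_n;  k2=λ(1+10/11z)y_n ⇒ h·k2=z(1+10/11z)y_n
  y_{n+1}/y_n = 1 + 1/5z + 4/5z(1+10/11z) = 1 + z + 8/11z²
  Hence R(z) = 1 + z + 8/11z².

Find x<0 with |R(x)|<1.
x=-1.75: |R|=1.4773
R=1: x+8/11x²=0 ⇒ x=−11/8=-1.3750; min R=1−1/(4·8/11)=0.6562>−1
Confirm numerically:
  x=-1.318: |R|=0.94536 <1
  x=-1.159: |R|=0.81793 <1
  x=-1.085: |R|=0.77116 <1
  x=-0.558: |R|=0.66845 <1
  x=-1.832: |R|=1.60889 >1
  x=-1.446: |R|=1.07467 >1
So |R|<1 on (-1.3750, 0).

z∈(-1.3750,0).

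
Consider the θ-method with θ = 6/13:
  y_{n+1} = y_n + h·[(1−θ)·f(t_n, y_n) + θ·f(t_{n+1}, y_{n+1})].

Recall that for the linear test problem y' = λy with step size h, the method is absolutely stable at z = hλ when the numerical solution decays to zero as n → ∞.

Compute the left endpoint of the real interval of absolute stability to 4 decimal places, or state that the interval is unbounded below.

z* = -26.0000.

With y'=λy (z=hλ):
  y_{n+1} = y_n + z·[7/13·y_n + 6/13·y_{n+1}] ⇒ (1 − 6/13z)y_{n+1} = (1 + 7/13z)y_n
  ⇒ R(z) = (1 + 7/13z)/(1 − 6/13z).

Boundary: |R(x)|=1, x<0.
x=-0.9: |R|=0.3641
R=−1: 1+7/13x = −1+6/13x ⇒ -1/13x=2 ⇒ x=2/(-1/13)=-26.0000
Confirm numerically:
  x=-17.311: |R|=0.92565 <1
  x=-17.264: |R|=0.92507 <1
  x=-13.836: |R|=0.87331 <1
  x=-26.487: |R|=1.00283 >1
  x=-26.191: |R|=1.00112 >1
  x=-26.063: |R|=1.00037 >1
Stable set (-26.0000, 0).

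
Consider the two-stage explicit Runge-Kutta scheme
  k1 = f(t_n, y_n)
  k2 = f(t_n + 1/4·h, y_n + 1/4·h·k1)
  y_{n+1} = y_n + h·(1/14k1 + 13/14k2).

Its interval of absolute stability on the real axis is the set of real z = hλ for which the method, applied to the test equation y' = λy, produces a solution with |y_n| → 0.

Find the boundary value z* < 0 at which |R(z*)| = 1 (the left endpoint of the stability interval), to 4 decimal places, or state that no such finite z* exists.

z* = -4.3077.

With y'=λy (z=hλ):
  k1=λy_n ⇒ h·k1=z·y_n;  k2=λ(1+1/4z)y_n ⇒ h·k2=z(1+1/4z)y_n
  y_{n+1}/y_n = 1 + 1/14z + 13/14z(1+1/4z) = 1 + z + 13/56z²
  so R(z) = 1 + z + 13/56z².

Need |R(x)|<1, x<0.
x=-1.49: |R|=0.0254
R=1: x+13/56x²=0 ⇒ x=−56/13=-4.3077; min R=1−1/(4·13/56)=-0.0769>−1
Confirm numerically:
  x=-3.508: |R|=0.34876 <1
  x=-2.747: |R|=0.00475 <1
  x=-2.464: |R|=0.05459 <1
  x=-2.163: |R|=0.07690 <1
  x=-4.856: |R|=1.61810 >1
  x=-4.456: |R|=1.15341 >1
Interval (-4.3077, 0).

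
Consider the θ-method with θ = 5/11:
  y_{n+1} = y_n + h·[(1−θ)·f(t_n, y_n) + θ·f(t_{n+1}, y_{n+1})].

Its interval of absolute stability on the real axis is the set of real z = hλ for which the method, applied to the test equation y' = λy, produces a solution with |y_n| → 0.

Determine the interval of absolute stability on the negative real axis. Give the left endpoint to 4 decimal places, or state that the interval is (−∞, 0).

z∈(-22.0000,0).

With y'=λy (z=hλ):
  y_{n+1} = y_n + z·[6/11·y_n + 5/11·y_{n+1}] ⇒ (1 − 5/11z)y_{n+1} = (1 + 6/11z)y_n
  ⇒ R(z) = (1 + 6/11z)/(1 − 5/11z).

Solve |R(x)|<1 on ℝ⁻.
x=-0.9: |R|=0.3613
R=−1: 1+6/11x = −1+5/11x ⇒ -1/11x=2 ⇒ x=2/(-1/11)=-22.0000
Confirm numerically:
  x=-18.192: |R|=0.96265 <1
  x=-17.779: |R|=0.95775 <1
  x=-14.156: |R|=0.90408 <1
  x=-22.333: |R|=1.00271 >1
  x=-22.208: |R|=1.00170 >1
  x=-22.140: |R|=1.00115 >1
Stable set (-22.0000, 0).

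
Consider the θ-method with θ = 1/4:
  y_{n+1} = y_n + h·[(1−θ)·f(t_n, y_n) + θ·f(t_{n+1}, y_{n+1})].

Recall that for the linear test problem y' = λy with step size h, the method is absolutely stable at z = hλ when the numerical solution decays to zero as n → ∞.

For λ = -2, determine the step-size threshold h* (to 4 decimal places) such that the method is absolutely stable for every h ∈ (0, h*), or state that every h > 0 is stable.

(-4.0000,0); λ=-2 ⇒ h* = (4)/2 = 2.0000.

With y'=λy (z=hλ):
  y_{n+1} = y_n + z·[3/4·y_n + 1/4·y_{n+1}] ⇒ (1 − 1/4z)y_{n+1} = (1 + 3/4z)y_n
  ⇒ R(z) = (1 + 3/4z)/(1 − 1/4z).

Find x<0 with |R(x)|<1.
x=-1.38: |R|=0.0260
R=−1: 1+3/4x = −1+1/4x ⇒ -1/2x=2 ⇒ x=2/(-1/2)=-4.0000
Confirm numerically:
  x=-3.522: |R|=0.87291 <1
  x=-2.423: |R|=0.50895 <1
  x=-1.698: |R|=0.19200 <1
  x=-1.638: |R|=0.16211 <1
  x=-4.499: |R|=1.11743 >1
  x=-4.336: |R|=1.08061 >1
Stable set (-4.0000, 0).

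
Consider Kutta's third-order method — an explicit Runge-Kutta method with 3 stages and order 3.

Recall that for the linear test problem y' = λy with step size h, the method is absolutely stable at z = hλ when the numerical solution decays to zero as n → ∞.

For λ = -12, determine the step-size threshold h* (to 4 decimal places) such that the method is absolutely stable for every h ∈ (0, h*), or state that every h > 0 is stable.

(-2.5127,0); λ=-12 ⇒ h* = 0.2094.

With y'=λy (z=hλ):
  order 3, 3-stage ⇒ R(z)=1+z+z^2/2+z^3/6
  (e.g. R(-1.19)=0.23719, |R|=0.23719)

Need |R(x)|<1, x<0.
x=-1.19: |R|=0.2372
|R(-1.56)|=0.0241 |R(-1.11)|=0.2781 |R(-0.62)|=0.5325
Bisect:
  x_lo=-3.1656 |R|=2.4422  x_hi=-0.3193 |R|=0.7263
  mid=-1.74243 |R|=0.10609 →hi
  mid=-2.45403 |R|=0.90603 →hi
  mid=-2.80982 |R|=1.55957 →lo
  mid=-2.63192 |R|=1.20698 →lo
  mid=-2.54297 |R|=1.05040 →lo
  mid=-2.49850 |R|=0.97673 →hi
  mid=-2.52074 |R|=1.01319 →lo
  ...
  [-2.51275,-2.51257] ⇒ x*=-2.5127
Stable set (-2.5127, 0).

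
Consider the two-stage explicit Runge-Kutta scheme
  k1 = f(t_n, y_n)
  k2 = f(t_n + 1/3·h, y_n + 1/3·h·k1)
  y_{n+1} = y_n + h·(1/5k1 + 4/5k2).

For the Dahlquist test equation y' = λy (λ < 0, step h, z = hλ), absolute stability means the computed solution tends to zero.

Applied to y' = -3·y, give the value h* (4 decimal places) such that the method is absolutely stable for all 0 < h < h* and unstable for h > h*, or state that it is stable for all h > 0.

(-3.7500,0); λ=-3 ⇒ h* = (15/4)/3 = 1.2500.

On y'=λy, z=hλ:
  k1=λy_n ⇒ h·k1=z·y_n;  k2=λ(1+1/3z)y_n ⇒ h·k2=z(1+1/3z)y_n
  y_{n+1}/y_n = 1 + 1/5z + 4/5z(1+1/3z) = 1 + z + 4/15z²
  ⇒ R(z) = 1 + z + 4/15z².

Find x<0 with |R(x)|<1.
x=-0.71: |R|=0.4244
R=1: x+4/15x²=0 ⇒ x=−15/4=-3.7500; min R=1−1/(4·4/15)=0.0625>−1
Confirm numerically:
  x=-3.363: |R|=0.65294 <1
  x=-2.360: |R|=0.12523 <1
  x=-2.181: |R|=0.08747 <1
  x=-2.176: |R|=0.08666 <1
  x=-4.198: |R|=1.50152 >1
  x=-3.943: |R|=1.20293 >1
  x=-3.805: |R|=1.05581 >1
Stable set (-3.7500, 0).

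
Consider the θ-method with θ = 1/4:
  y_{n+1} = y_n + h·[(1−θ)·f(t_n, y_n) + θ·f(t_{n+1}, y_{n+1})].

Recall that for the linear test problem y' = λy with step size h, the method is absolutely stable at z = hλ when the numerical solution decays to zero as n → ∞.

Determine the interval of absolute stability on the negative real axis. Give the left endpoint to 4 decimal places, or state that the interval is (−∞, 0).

(-4.0000, 0).

With y'=λy (z=hλ):
  y_{n+1} = y_n + z·[3/4·y_n + 1/4·y_{n+1}] ⇒ (1 − 1/4z)y_{n+1} = (1 + 3/4z)y_n
  R(z) = (1 + 3/4z)/(1 − 1/4z).

Need |R(x)|<1, x<0.
x=-0.54: |R|=0.5242
R=−1: 1+3/4x = −1+1/4x ⇒ -1/2x=2 ⇒ x=2/(-1/2)=-4.0000
Confirm numerically:
  x=-3.205: |R|=0.77932 <1
  x=-2.988: |R|=0.71036 <1
  x=-2.821: |R|=0.65430 <1
  x=-1.757: |R|=0.22077 <1
  x=-4.488: |R|=1.11499 >1
  x=-4.291: |R|=1.07020 >1
  x=-4.056: |R|=1.01390 >1
Stable set (-4.0000, 0).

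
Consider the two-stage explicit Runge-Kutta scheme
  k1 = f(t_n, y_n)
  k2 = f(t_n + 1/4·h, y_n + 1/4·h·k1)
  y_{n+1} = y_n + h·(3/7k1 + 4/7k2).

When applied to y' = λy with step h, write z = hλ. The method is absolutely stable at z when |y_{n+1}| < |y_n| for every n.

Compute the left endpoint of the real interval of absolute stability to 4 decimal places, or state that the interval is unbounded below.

z* = -7.0000.

On y'=λy, z=hλ:
  k1=λy_n ⇒ h·k1=z·y_n;  k2=λ(1+1/4z)y_n ⇒ h·k2=z(1+1/4z)y_n
  y_{n+1}/y_n = 1 + 3/7z + 4/7z(1+1/4z) = 1 + z + 1/7z²
  ⇒ R(z) = 1 + z + 1/7z².

Need |R(x)|<1, x<0.
x=-0.39: |R|=0.6317
R=1: x+1/7x²=0 ⇒ x=−7=-7.0000; min R=1−1/(4·1/7)=-0.7500>−1
Confirm numerically:
  x=-6.730: |R|=0.74041 <1
  x=-5.880: |R|=0.05920 <1
  x=-4.850: |R|=0.48964 <1
  x=-3.363: |R|=0.74732 <1
  x=-7.514: |R|=1.55174 >1
  x=-7.474: |R|=1.50610 >1
  x=-7.158: |R|=1.16157 >1
Stable set (-7.0000, 0).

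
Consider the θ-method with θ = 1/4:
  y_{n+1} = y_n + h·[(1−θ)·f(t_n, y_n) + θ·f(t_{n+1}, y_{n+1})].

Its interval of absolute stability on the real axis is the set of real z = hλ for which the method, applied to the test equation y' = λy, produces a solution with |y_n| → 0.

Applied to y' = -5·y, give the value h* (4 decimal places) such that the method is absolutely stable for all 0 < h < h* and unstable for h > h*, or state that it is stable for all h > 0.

(-4.0000,0); λ=-5 ⇒ h* = (4)/5 = 0.8000.

With y'=λy (z=hλ):
  y_{n+1} = y_n + z·[3/4·y_n + 1/4·y_{n+1}] ⇒ (1 − 1/4z)y_{n+1} = (1 + 3/4z)y_n
  ⇒ R(z) = (1 + 3/4z)/(1 − 1/4z).

Need |R(x)|<1, x<0.
x=-0.36: |R|=0.6697
R=−1: 1+3/4x = −1+1/4x ⇒ -1/2x=2 ⇒ x=2/(-1/2)=-4.0000
Confirm numerically:
  x=-3.961: |R|=0.99020 <1
  x=-3.924: |R|=0.98082 <1
  x=-3.709: |R|=0.92450 <1
  x=-2.748: |R|=0.62893 <1
  x=-4.373: |R|=1.08910 >1
  x=-4.308: |R|=1.07415 >1
  x=-4.257: |R|=1.06225 >1
Stable set (-4.0000, 0).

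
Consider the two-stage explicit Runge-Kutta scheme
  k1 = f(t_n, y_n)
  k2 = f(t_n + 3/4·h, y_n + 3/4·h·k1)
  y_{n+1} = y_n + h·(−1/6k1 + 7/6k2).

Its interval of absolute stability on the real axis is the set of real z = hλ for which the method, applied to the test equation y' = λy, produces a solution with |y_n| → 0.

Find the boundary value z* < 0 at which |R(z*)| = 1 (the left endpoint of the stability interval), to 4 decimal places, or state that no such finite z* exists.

z* = -1.1429.

On y'=λy, z=hλ:
  k1=λy_n ⇒ h·k1=z·y_n;  k2=λ(1+3/4z)y_n ⇒ h·k2=z(1+3/4z)y_n
  y_{n+1}/y_n = 1 − 1/6z + 7/6z(1+3/4z) = 1 + z + 7/8z²
  R(z) = 1 + z + 7/8z².

Need |R(x)|<1, x<0.
x=-1.6: |R|=1.6400
R=1: x+7/8x²=0 ⇒ x=−8/7=-1.1429; min R=1−1/(4·7/8)=0.7143>−1
Confirm numerically:
  x=-1.120: |R|=0.97760 <1
  x=-0.868: |R|=0.79125 <1
  x=-0.750: |R|=0.74219 <1
  x=-1.701: |R|=1.83073 >1
  x=-1.686: |R|=1.80127 >1
  x=-1.513: |R|=1.49002 >1
Stable set (-1.1429, 0).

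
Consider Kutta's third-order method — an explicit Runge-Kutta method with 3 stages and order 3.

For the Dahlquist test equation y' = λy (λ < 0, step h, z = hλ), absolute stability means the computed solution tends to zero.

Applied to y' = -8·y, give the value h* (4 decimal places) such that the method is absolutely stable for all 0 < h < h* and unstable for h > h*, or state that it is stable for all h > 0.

(-2.5127,0); λ=-8 ⇒ h* = 0.3141.

Test eqn y'=λy, z=hλ:
  order 3, 3-stage ⇒ R(z)=1+z+z^2/2+z^3/6
  (e.g. R(-1.41)=0.11685, |R|=0.11685)

Find x<0 with |R(x)|<1.
x=-1.41: |R|=0.1168
|R(-1.63)|=0.0233 |R(-1.47)|=0.0810 |R(-0.87)|=0.3987
Bisect:
  x_lo=-2.9479 |R|=1.8725  x_hi=-0.1485 |R|=0.8620
  mid=-1.54821 |R|=0.03177 →hi
  mid=-2.24806 |R|=0.61470 →hi
  mid=-2.59798 |R|=1.14575 →lo
  mid=-2.42302 |R|=0.85845 →hi
  mid=-2.51050 |R|=0.99632 →hi
  mid=-2.55424 |R|=1.06955 →lo
  mid=-2.53237 |R|=1.03256 →lo
  mid=-2.52144 |R|=1.01435 →lo
  mid=-2.51597 |R|=1.00531 →lo
  ...
  [-2.51290,-2.51272] ⇒ x*=-2.5127
So |R|<1 on (-2.5127, 0).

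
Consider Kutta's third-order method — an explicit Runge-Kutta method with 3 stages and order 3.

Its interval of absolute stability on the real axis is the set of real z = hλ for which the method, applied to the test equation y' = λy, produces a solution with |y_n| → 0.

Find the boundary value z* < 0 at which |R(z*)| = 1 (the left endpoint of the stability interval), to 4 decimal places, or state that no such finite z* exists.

left endpoint -2.5127.

With y'=λy (z=hλ):
  order 3, 3-stage ⇒ R(z)=1+z+z^2/2+z^3/6
  (e.g. R(-1.78)=-0.13576, |R|=0.13576)

Solve |R(x)|<1 on ℝ⁻.
x=-1.78: |R|=0.1358
|R(-1.35)|=0.1512 |R(-1.27)|=0.1951 |R(-1.22)|=0.2216
Bisect:
  x_lo=-3.1470 |R|=2.3897  x_hi=-0.3573 |R|=0.6989
  mid=-1.75217 |R|=0.11368 →hi
  mid=-2.44960 |R|=0.89915 →hi
  mid=-2.79831 |R|=1.53509 →lo
  mid=-2.62396 |R|=1.19244 →lo
  mid=-2.53678 |R|=1.03995 →lo
  mid=-2.49319 |R|=0.96813 →hi
  mid=-2.51498 |R|=1.00368 →lo
  mid=-2.50409 |R|=0.98582 →hi
  mid=-2.50954 |R|=0.99473 →hi
  mid=-2.51226 |R|=0.99920 →hi
  ...
  [-2.51277,-2.51260] ⇒ x*=-2.5127
Stable set (-2.5127, 0).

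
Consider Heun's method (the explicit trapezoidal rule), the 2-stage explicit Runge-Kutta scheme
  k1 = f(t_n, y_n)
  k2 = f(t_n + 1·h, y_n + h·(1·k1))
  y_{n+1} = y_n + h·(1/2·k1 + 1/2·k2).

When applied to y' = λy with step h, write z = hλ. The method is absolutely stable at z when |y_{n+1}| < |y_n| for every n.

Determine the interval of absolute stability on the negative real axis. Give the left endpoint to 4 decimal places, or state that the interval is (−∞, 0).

Test eqn y'=λy, z=hλ:
  order 2, 2-stage ⇒ R(z)=1+z+z^2/2
  (e.g. R(-1.74)=0.77380, |R|=0.77380)

Need |R(x)|<1, x<0.
x=-1.74: |R|=0.7738
|R(-1.68)|=0.7312 |R(-1.49)|=0.6200 |R(-0.54)|=0.6058
Bisect:
  x_lo=-2.7913 |R|=2.1044  x_hi=-0.2722 |R|=0.7648
  mid=-1.53176 |R|=0.64138 →hi
  mid=-2.16154 |R|=1.17458 →lo
  mid=-1.84665 |R|=0.85841 →hi
  mid=-2.00409 |R|=1.00410 →lo
  mid=-1.92537 |R|=0.92815 →hi
  mid=-1.96473 |R|=0.96535 →hi
  mid=-1.98441 |R|=0.98453 →hi
  mid=-1.99425 |R|=0.99427 →hi
  mid=-1.99917 |R|=0.99917 →hi
  mid=-2.00163 |R|=1.00163 →lo
  ...
  [-2.00009,-1.99994] ⇒ x*=-2.0000
So |R|<1 on (-2.0000, 0).

z∈(-2.0000,0).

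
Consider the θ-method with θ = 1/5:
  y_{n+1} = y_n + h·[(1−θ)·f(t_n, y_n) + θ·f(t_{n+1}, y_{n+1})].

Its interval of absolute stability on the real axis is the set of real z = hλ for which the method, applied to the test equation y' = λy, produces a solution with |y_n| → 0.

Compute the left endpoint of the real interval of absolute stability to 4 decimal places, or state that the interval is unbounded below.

Set f=λy, z=hλ:
  y_{n+1} = y_n + z·[4/5·y_n + 1/5·y_{n+1}] ⇒ (1 − 1/5z)y_{n+1} = (1 + 4/5z)y_n
  Hence R(z) = (1 + 4/5z)/(1 − 1/5z).

Solve |R(x)|<1 on ℝ⁻.
x=-0.43: |R|=0.6041
R=−1: 1+4/5x = −1+1/5x ⇒ -3/5x=2 ⇒ x=2/(-3/5)=-3.3333
Confirm numerically:
  x=-2.341: |R|=0.59447 <1
  x=-1.714: |R|=0.27644 <1
  x=-1.648: |R|=0.23947 <1
  x=-1.376: |R|=0.07905 <1
  x=-3.925: |R|=1.19888 >1
  x=-3.684: |R|=1.12114 >1
Interval (-3.3333, 0).

z* = -3.3333.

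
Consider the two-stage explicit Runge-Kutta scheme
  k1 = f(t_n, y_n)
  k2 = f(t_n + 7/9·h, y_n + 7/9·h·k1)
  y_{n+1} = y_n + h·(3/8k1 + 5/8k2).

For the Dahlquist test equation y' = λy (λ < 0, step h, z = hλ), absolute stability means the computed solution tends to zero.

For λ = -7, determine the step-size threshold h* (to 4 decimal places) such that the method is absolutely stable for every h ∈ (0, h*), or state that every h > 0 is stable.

Set f=λy, z=hλ:
  k1=λy_n ⇒ h·k1=z·y_n;  k2=λ(1+7/9z)y_n ⇒ h·k2=z(1+7/9z)y_n
  y_{n+1}/y_n = 1 + 3/8z + 5/8z(1+7/9z) = 1 + z + 35/72z²
  R(z) = 1 + z + 35/72z².

Find x<0 with |R(x)|<1.
x=-1.18: |R|=0.4969
R=1: x+35/72x²=0 ⇒ x=−72/35=-2.0571; min R=1−1/(4·35/72)=0.4857>−1
Confirm numerically:
  x=-1.929: |R|=0.87984 <1
  x=-1.836: |R|=0.80263 <1
  x=-1.427: |R|=0.56288 <1
  x=-2.370: |R|=1.36044 >1
  x=-2.176: |R|=1.12572 >1
Stable set (-2.0571, 0).

(-2.0571,0); λ=-7 ⇒ h* = (72/35)/7 = 0.2939.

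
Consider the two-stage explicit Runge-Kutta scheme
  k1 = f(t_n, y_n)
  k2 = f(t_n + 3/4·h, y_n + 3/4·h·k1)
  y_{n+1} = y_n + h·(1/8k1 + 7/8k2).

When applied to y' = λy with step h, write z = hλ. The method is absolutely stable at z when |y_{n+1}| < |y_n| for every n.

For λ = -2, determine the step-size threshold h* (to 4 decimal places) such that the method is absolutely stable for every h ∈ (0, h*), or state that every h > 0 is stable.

On y'=λy, z=hλ:
  k1=λy_n ⇒ h·k1=z·y_n;  k2=λ(1+3/4z)y_n ⇒ h·k2=z(1+3/4z)y_n
  y_{n+1}/y_n = 1 + 1/8z + 7/8z(1+3/4z) = 1 + z + 21/32z²
  R(z) = 1 + z + 21/32z².

Solve |R(x)|<1 on ℝ⁻.
x=-1.74: |R|=1.2469
R=1: x+21/32x²=0 ⇒ x=−32/21=-1.5238; min R=1−1/(4·21/32)=0.6190>−1
Confirm numerically:
  x=-1.328: |R|=0.82935 <1
  x=-0.837: |R|=0.62275 <1
  x=-0.820: |R|=0.62126 <1
  x=-0.803: |R|=0.62016 <1
  x=-2.116: |R|=1.82233 >1
  x=-1.977: |R|=1.58797 >1
  x=-1.807: |R|=1.33582 >1
Stable set (-1.5238, 0).

(-1.5238,0); λ=-2 ⇒ h* = (32/21)/2 = 0.7619.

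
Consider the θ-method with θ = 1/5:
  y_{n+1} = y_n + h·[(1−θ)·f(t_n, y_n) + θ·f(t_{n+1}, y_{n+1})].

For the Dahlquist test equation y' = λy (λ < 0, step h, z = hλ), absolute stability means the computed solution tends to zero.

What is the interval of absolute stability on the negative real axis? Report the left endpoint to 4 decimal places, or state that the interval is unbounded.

(-3.3333, 0).

Set f=λy, z=hλ:
  y_{n+1} = y_n + z·[4/5·y_n + 1/5·y_{n+1}] ⇒ (1 − 1/5z)y_{n+1} = (1 + 4/5z)y_n
  Hence R(z) = (1 + 4/5z)/(1 − 1/5z).

Find x<0 with |R(x)|<1.
x=-1.46: |R|=0.1300
R=−1: 1+4/5x = −1+1/5x ⇒ -3/5x=2 ⇒ x=2/(-3/5)=-3.3333
Confirm numerically:
  x=-2.980: |R|=0.86717 <1
  x=-2.128: |R|=0.49270 <1
  x=-1.543: |R|=0.17912 <1
  x=-3.788: |R|=1.15521 >1
  x=-3.568: |R|=1.08217 >1
  x=-3.547: |R|=1.07500 >1
So |R|<1 on (-3.3333, 0).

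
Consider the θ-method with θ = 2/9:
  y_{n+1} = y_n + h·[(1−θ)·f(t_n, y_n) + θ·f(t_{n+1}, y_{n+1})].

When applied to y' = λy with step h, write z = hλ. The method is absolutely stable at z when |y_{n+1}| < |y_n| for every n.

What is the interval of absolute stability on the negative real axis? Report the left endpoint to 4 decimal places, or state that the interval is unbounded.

With y'=λy (z=hλ):
  y_{n+1} = y_n + z·[7/9·y_n + 2/9·y_{n+1}] ⇒ (1 − 2/9z)y_{n+1} = (1 + 7/9z)y_n
  ⇒ R(z) = (1 + 7/9z)/(1 − 2/9z).

Need |R(x)|<1, x<0.
x=-1.17: |R|=0.0714
R=−1: 1+7/9x = −1+2/9x ⇒ -5/9x=2 ⇒ x=2/(-5/9)=-3.6000
Confirm numerically:
  x=-2.537: |R|=0.62235 <1
  x=-1.645: |R|=0.20464 <1
  x=-1.544: |R|=0.14957 <1
  x=-3.890: |R|=1.08641 >1
  x=-3.658: |R|=1.01777 >1
  x=-3.623: |R|=1.00708 >1
So |R|<1 on (-3.6000, 0).

z∈(-3.6000,0).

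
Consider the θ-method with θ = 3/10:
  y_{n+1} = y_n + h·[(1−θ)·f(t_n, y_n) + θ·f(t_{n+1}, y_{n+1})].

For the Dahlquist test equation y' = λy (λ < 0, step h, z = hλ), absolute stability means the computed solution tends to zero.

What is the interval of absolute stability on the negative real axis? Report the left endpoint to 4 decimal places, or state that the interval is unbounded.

z∈(-5.0000,0).

With y'=λy (z=hλ):
  y_{n+1} = y_n + z·[7/10·y_n + 3/10·y_{n+1}] ⇒ (1 − 3/10z)y_{n+1} = (1 + 7/10z)y_n
  Hence R(z) = (1 + 7/10z)/(1 − 3/10z).

Solve |R(x)|<1 on ℝ⁻.
x=-0.7: |R|=0.4215
R=−1: 1+7/10x = −1+3/10x ⇒ -2/5x=2 ⇒ x=2/(-2/5)=-5.0000
Confirm numerically:
  x=-4.220: |R|=0.86231 <1
  x=-2.272: |R|=0.35109 <1
  x=-2.034: |R|=0.26320 <1
  x=-5.243: |R|=1.03778 >1
  x=-5.193: |R|=1.03018 >1
Interval (-5.0000, 0).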